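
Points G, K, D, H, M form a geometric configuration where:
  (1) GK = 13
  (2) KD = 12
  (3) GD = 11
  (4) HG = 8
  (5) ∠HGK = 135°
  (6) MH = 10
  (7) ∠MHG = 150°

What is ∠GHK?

Step 1: By the law of cosines on triangle HGK: HK² = 8² + 13² − 2·8·13·cos(135°) = 380.08, so HK ≈ 19.5.
Step 2: By the inverse law of cosines on triangle GHK: cos(∠GHK) = (8² + 19.5² − 13²) / (2·8·19.5) = 275.08/311.93 = 0.8819, so ∠GHK = 28.13°.

Therefore, the measure of angle ∠GHK = 28.13°.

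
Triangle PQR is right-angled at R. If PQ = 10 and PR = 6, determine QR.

QR = sqrt(10^2 - 6^2) = sqrt(64) = 8

8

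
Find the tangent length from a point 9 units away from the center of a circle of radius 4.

Let T be the point of tangency. Then OT ⊥ PT (radius ⊥ tangent).
In right triangle OTP: OP² = OT² + PT²
9² = 4² + PT²
PT² = 65, PT = sqrt(65)

sqrt(65)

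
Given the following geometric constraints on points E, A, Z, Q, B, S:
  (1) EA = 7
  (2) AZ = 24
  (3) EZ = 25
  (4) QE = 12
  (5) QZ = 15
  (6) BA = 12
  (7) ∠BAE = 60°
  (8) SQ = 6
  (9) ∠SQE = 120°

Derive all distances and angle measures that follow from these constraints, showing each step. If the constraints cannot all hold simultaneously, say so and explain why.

The constraints are consistent.

Step 1: From EA = 7, AB = 12, and ∠EAB = 60°, by the law of cosines:
  EB² = EA² + AB² - 2·EA·AB·cos(60°) = 49 + 144 - 84 = 109
  EB = √109

Step 2: From EQ = 12, QS = 6, and ∠EQS = 120°, by the law of cosines:
  ES² = EQ² + QS² - 2·EQ·QS·cos(120°) = 144 + 36 + 72 = 252
  ES = 6·√7

Step 3: From EA = 7, EZ = 25, AZ = 24, by the inverse law of cosines:
  cos(∠AEZ) = (EA² + EZ² - AZ²) / (2·EA·EZ)
  ∠AEZ = 73.74°

Step 4: From EQ = 12, EZ = 25, QZ = 15, by the inverse law of cosines:
  cos(∠QEZ) = (EQ² + EZ² - QZ²) / (2·EQ·EZ)
  ∠QEZ = 24.95°

Step 5: From AE = 7, AZ = 24, EZ = 25, by the inverse law of cosines:
  cos(∠EAZ) = (AE² + AZ² - EZ²) / (2·AE·AZ)
  ∠EAZ = 90°

Step 6: From ZA = 24, ZE = 25, AE = 7, by the inverse law of cosines:
  cos(∠AZE) = (ZA² + ZE² - AE²) / (2·ZA·ZE)
  ∠AZE = 16.26°

Step 7: From ZE = 25, ZQ = 15, EQ = 12, by the inverse law of cosines:
  cos(∠EZQ) = (ZE² + ZQ² - EQ²) / (2·ZE·ZQ)
  ∠EZQ = 19.72°

Step 8: From QE = 12, QZ = 15, EZ = 25, by the inverse law of cosines:
  cos(∠EQZ) = (QE² + QZ² - EZ²) / (2·QE·QZ)
  ∠EQZ = 135.33°

Step 9: From EA = 7, EB = √109, AB = 12, by the inverse law of cosines:
  cos(∠AEB) = (EA² + EB² - AB²) / (2·EA·EB)
  ∠AEB = 84.5°

Step 10: From EQ = 12, ES = 6·√7, QS = 6, by the inverse law of cosines:
  cos(∠QES) = (EQ² + ES² - QS²) / (2·EQ·ES)
  ∠QES = 19.11°

Step 11: From BA = 12, BE = √109, AE = 7, by the inverse law of cosines:
  cos(∠ABE) = (BA² + BE² - AE²) / (2·BA·BE)
  ∠ABE = 35.5°

Step 12: From SE = 6·√7, SQ = 6, EQ = 12, by the inverse law of cosines:
  cos(∠ESQ) = (SE² + SQ² - EQ²) / (2·SE·SQ)
  ∠ESQ = 40.89°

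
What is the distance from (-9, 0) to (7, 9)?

d = sqrt((16)^2 + (9)^2) = sqrt(337)

sqrt(337)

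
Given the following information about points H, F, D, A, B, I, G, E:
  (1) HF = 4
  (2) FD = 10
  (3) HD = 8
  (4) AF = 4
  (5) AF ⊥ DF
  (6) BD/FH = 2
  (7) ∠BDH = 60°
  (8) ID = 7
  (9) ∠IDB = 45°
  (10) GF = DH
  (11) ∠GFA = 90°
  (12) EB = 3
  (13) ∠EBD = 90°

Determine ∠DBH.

From the given relations: BD = 2·FH = 2·4 = 8.
Step 1: By the law of cosines on triangle BDH: BH² = 8² + 8² − 2·8·8·cos(60°) = 64, so BH = 8.
Step 2: By the inverse law of cosines on triangle DBH: cos(∠DBH) = (8² + 8² − 8²) / (2·8·8) = 64/128 = 0.5, so ∠DBH = 60°.

Therefore, the measure of angle ∠DBH = 60°.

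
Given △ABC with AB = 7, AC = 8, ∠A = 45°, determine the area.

Area = (1/2)(7)(8) sin(45°) = (1/2)(7)(8)(sqrt(2)/2) = 14*sqrt(2)

14*sqrt(2)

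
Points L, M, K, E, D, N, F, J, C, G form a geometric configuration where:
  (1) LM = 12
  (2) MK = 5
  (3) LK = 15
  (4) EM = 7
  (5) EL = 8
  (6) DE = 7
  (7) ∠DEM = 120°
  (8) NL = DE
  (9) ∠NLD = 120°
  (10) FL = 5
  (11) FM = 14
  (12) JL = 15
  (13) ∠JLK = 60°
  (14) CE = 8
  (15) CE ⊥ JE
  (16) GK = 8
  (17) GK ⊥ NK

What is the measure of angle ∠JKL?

Step 1: By the law of cosines on triangle KLJ: KJ² = 15² + 15² − 2·15·15·cos(60°) = 225, so KJ = 15.
Step 2: By the inverse law of cosines on triangle JKL: cos(∠JKL) = (15² + 15² − 15²) / (2·15·15) = 225/450 = 0.5, so ∠JKL = 60°.

Therefore, the measure of angle ∠JKL = 60°.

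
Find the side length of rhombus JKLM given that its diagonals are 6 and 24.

In a rhombus, the diagonals bisect each other perpendicularly, creating four congruent right triangles.
Each triangle has legs 3 (half of 6) and 12 (half of 24).
The hypotenuse of each right triangle is a side of the rhombus:
side = sqrt(3^2 + 12^2) = sqrt(153) = 3*sqrt(17)

3*sqrt(17)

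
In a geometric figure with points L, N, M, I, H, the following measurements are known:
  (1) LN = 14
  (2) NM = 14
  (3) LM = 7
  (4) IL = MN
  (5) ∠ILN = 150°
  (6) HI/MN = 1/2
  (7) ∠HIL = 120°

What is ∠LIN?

From the given relations: IL = MN = 14.
Step 1: By the law of cosines on triangle ILN: IN² = 14² + 14² − 2·14·14·cos(150°) = 731.48, so IN ≈ 27.05.
Step 2: By the inverse law of cosines on triangle LIN: cos(∠LIN) = (14² + 27.05² − 14²) / (2·14·27.05) = 731.48/757.29 = 0.9659, so ∠LIN = 15°.

Therefore, the measure of angle ∠LIN = 15°.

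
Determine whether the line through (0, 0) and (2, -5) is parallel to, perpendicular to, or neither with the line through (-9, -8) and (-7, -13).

Slope of line 1: m1 = (-5 - 0)/(2 - 0) = -5/2 = -5/2
Slope of line 2: m2 = (-13 - -8)/(-7 - -9) = -5/2 = -5/2
m1 = m2, so the lines are parallel.

Parallel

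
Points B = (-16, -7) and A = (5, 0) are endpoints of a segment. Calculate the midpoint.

The midpoint is the point halfway along the segment.
Move half the horizontal distance: -16 + (5 - -16)/2 = -16 + 21/2 = -11/2
Move half the vertical distance: -7 + (0 - -7)/2 = -7 + 7/2 = -7/2
Midpoint = (-11/2, -7/2)

(-11/2, -7/2)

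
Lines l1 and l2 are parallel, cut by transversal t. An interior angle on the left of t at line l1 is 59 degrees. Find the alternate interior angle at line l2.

Alternate interior angles are equal: 59 degrees.

59 degrees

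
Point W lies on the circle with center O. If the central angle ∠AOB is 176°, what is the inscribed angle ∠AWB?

By the inscribed angle theorem, the inscribed angle is half the central angle.
Inscribed angle = 176° / 2 = 88°

88°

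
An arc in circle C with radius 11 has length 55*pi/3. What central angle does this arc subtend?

θ = 360 × 55*pi/3 / (2π × 11) = 300° (rearranging arc length formula).

300°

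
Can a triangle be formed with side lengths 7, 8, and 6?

Sort the sides: 6, 7, 8.
It suffices to check that the sum of the two smallest exceeds the largest:
6 + 7 = 13 > 8. ✓
Yes, a valid triangle can be formed.

Yes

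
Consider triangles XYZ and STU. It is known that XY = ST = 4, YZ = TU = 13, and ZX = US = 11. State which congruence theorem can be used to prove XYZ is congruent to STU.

Consider the given information: XY = ST = 4, YZ = TU = 13, and ZX = US = 11
This is not SAS or ASA: SAS requires two sides and the included angle between them. ASA requires two angles and the side between them.
The correct criterion is SSS. All three pairs of corresponding sides are equal (Side-Side-Side).

SSS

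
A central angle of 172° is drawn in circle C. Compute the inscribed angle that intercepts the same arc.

An inscribed angle intercepts an arc from a point on the circle, while the central angle intercepts the same arc from the center.
The inscribed angle is always half the central angle: 172° / 2 = 86°.

86°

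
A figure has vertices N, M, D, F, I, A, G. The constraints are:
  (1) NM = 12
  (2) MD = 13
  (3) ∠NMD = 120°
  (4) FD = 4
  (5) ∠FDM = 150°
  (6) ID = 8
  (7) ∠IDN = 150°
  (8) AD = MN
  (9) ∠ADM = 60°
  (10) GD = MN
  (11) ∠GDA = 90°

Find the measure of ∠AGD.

From the given relations: GD = MN = 12; AD = MN = 12.
Step 1: By the law of cosines on triangle GDA: GA² = 12² + 12² − 2·12·12·cos(90°) = 288, so GA = 12·√2.
Step 2: By the inverse law of cosines on triangle AGD: cos(∠AGD) = ((12·√2)² + 12² − 12²) / (2·12·√2·12) = 288/407.29 = 0.7071, so ∠AGD = 45°.

Therefore, the measure of angle ∠AGD = 45°.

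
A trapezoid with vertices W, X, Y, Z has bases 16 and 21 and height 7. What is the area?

A trapezoid's area equals the midsegment times the height.
The midsegment is (16 + 21) / 2 = 37/2.
Area = 37/2 * 7 = 259/2.

259/2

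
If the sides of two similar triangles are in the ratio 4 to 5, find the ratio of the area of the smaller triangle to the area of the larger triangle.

Area scales with the square of linear dimensions. If every length is multiplied by 4/5, then the area is multiplied by (4/5)^2 = 16/25.
The area ratio is 16:25.

16:25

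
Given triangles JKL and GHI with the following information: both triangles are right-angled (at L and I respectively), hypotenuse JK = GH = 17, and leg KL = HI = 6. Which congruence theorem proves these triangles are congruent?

The given information provides:
both triangles are right-angled (at L and I respectively), hypotenuse JK = GH = 17, and leg KL = HI = 6
This matches the HL congruence theorem.
The hypotenuse and one leg of two right triangles are equal (Hypotenuse-Leg).

HL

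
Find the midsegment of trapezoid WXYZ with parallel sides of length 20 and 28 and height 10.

The midsegment of a trapezoid = (base1 + base2) / 2
midsegment = (20 + 28) / 2
midsegment = 48 / 2
midsegment = 24

24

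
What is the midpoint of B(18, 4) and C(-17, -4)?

The midpoint is the average of the coordinates:
x: (18 + -17)/2 = 1/2
y: (4 + -4)/2 = 0
Midpoint = (1/2, 0)

(1/2, 0)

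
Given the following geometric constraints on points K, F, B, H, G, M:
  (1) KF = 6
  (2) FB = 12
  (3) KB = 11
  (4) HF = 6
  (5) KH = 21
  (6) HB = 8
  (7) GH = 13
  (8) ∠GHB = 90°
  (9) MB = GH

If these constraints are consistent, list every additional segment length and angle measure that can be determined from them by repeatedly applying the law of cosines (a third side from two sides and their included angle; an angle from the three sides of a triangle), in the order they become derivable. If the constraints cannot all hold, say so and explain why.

These constraints are not satisfiable: by the triangle inequality in triangle BKH, (3) KB = 11 and (6) HB = 8 force KH ≤ 11 + 8 = 19, but (5) says KH = 21. No planar figure meets all of them, so nothing further can be derived.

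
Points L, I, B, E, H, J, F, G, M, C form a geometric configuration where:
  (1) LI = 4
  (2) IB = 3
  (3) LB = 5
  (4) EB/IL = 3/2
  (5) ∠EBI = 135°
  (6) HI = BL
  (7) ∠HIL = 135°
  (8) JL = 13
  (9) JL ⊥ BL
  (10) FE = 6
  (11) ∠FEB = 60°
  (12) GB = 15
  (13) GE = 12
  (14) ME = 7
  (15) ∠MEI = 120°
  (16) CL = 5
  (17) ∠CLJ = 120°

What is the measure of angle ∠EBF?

From the given relations: EB = 3/2·IL = 3/2·4 = 6.
Step 1: By the law of cosines on triangle BEF: BF² = 6² + 6² − 2·6·6·cos(60°) = 36, so BF = 6.
Step 2: By the inverse law of cosines on triangle EBF: cos(∠EBF) = (6² + 6² − 6²) / (2·6·6) = 36/72 = 0.5, so ∠EBF = 60°.

Therefore, the measure of angle ∠EBF = 60°.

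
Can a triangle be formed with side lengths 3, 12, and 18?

Check the triangle inequality: 3 + 12 = 15 ≤ 18.
Since the sum of two sides does not exceed the third, no triangle can be formed.

No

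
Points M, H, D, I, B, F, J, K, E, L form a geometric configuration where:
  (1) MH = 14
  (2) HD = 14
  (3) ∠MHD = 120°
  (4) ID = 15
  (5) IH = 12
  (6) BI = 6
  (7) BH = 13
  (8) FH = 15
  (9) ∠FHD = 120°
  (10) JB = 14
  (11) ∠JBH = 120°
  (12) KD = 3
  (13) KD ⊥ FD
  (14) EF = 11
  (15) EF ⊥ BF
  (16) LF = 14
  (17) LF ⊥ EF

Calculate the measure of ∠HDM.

Step 1: By the law of cosines on triangle DHM: DM² = 14² + 14² − 2·14·14·cos(120°) = 588, so DM = 14·√3.
Step 2: By the inverse law of cosines on triangle HDM: cos(∠HDM) = (14² + (14·√3)² − 14²) / (2·14·14·√3) = 588/678.96 = 0.866, so ∠HDM = 30°.

Therefore, the measure of angle ∠HDM = 30°.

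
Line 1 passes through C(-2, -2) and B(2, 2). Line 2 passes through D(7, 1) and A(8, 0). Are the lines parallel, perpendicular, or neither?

Slope of line 1: m1 = (2 - -2)/(2 - -2) = 4/4 = 1
Slope of line 2: m2 = (0 - 1)/(8 - 7) = -1/1 = -1
Two lines are perpendicular when the product of their slopes is -1 (negative reciprocals).
m1 * m2 = (1) * (-1) = -1, confirming perpendicularity.

Perpendicular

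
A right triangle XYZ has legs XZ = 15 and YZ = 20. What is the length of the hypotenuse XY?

XY = sqrt(15^2 + 20^2) = sqrt(625) = 25

25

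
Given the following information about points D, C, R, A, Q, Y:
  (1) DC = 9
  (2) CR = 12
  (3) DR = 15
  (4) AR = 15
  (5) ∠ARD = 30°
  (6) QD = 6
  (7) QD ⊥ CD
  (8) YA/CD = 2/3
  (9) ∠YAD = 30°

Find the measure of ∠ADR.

Step 1: By the law of cosines on triangle DRA: DA² = 15² + 15² − 2·15·15·cos(30°) = 60.29, so DA ≈ 7.76.
Step 2: By the inverse law of cosines on triangle ADR: cos(∠ADR) = (7.76² + 15² − 15²) / (2·7.76·15) = 60.29/232.94 = 0.2588, so ∠ADR = 75°.

Therefore, the measure of angle ∠ADR = 75°.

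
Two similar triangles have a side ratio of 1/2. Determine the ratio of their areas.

Area scales with the square of linear dimensions. If every length is multiplied by 1/2, then the area is multiplied by (1/2)^2 = 1/4.
The area ratio is 1:4.

1:4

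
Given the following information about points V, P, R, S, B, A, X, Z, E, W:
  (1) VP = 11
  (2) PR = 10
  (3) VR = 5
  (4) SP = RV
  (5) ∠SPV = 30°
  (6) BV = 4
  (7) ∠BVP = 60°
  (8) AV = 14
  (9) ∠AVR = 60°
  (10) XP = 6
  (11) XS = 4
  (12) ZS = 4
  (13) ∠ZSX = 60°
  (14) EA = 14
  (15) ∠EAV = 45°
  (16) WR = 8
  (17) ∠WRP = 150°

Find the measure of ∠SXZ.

Step 1: By the law of cosines on triangle XSZ: XZ² = 4² + 4² − 2·4·4·cos(60°) = 16, so XZ = 4.
Step 2: By the inverse law of cosines on triangle SXZ: cos(∠SXZ) = (4² + 4² − 4²) / (2·4·4) = 16/32 = 0.5, so ∠SXZ = 60°.

Therefore, the measure of angle ∠SXZ = 60°.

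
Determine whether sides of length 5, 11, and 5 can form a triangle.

Check the triangle inequality: 5 + 5 = 10 ≤ 11.
Since the sum of two sides does not exceed the third, no triangle can be formed.

No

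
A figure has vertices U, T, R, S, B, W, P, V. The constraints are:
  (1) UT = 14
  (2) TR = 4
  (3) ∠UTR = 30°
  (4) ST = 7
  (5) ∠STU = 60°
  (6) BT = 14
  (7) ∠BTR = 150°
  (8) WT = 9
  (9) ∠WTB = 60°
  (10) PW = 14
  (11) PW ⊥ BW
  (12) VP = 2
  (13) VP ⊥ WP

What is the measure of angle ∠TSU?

Step 1: By the law of cosines on triangle STU: SU² = 7² + 14² − 2·7·14·cos(60°) = 147, so SU = 7·√3.
Step 2: By the inverse law of cosines on triangle TSU: cos(∠TSU) = (7² + (7·√3)² − 14²) / (2·7·7·√3) = 0/169.74 = 0, so ∠TSU = 90°.

Therefore, the measure of angle ∠TSU = 90°.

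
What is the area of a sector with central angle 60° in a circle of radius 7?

Sector area = π(7²)(1/6) = 49*pi/6

49*pi/6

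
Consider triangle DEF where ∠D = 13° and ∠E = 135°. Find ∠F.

angle F = 180 - 13 - 135 = 32 degrees.

32 degrees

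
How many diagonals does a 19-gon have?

The number of diagonals in an n-gon is n(n - 3)/2.
For n = 19: 19(19 - 3)/2 = 19 × 16 / 2 = 152.

152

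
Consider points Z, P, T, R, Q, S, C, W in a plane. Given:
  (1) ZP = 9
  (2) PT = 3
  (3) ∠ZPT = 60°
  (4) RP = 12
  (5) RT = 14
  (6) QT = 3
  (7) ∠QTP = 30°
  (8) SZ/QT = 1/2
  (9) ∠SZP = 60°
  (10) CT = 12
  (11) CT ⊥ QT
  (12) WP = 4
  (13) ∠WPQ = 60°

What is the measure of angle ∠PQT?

Step 1: By the law of cosines on triangle QTP: QP² = 3² + 3² − 2·3·3·cos(30°) = 2.41, so QP ≈ 1.55.
Step 2: By the inverse law of cosines on triangle PQT: cos(∠PQT) = (1.55² + 3² − 3²) / (2·1.55·3) = 2.41/9.32 = 0.2588, so ∠PQT = 75°.

Therefore, the measure of angle ∠PQT = 75°.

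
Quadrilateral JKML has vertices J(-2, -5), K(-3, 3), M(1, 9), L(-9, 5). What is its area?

Shoelace: sum of cross terms = 90, Area = (1/2)|90| = 45

45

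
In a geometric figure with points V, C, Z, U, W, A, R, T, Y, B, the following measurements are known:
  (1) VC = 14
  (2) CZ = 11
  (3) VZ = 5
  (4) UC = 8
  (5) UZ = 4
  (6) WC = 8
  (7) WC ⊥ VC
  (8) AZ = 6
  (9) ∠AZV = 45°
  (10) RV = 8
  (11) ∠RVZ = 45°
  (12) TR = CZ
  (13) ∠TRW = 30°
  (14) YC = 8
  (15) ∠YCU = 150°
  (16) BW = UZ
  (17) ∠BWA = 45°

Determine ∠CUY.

Step 1: By the law of cosines on triangle UCY: UY² = 8² + 8² − 2·8·8·cos(150°) = 238.85, so UY ≈ 15.45.
Step 2: By the inverse law of cosines on triangle CUY: cos(∠CUY) = (8² + 15.45² − 8²) / (2·8·15.45) = 238.85/247.28 = 0.9659, so ∠CUY = 15°.

Therefore, the measure of angle ∠CUY = 15°.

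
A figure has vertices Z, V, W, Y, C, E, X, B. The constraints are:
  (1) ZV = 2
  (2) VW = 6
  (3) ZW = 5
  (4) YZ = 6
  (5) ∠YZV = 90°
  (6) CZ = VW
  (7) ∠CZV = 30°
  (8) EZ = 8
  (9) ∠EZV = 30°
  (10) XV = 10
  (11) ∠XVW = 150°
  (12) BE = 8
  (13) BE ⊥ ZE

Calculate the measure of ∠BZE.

Step 1: By the law of cosines on triangle ZEB: ZB² = 8² + 8² − 2·8·8·cos(90°) = 128, so ZB = 8·√2.
Step 2: By the inverse law of cosines on triangle BZE: cos(∠BZE) = ((8·√2)² + 8² − 8²) / (2·8·√2·8) = 128/181.02 = 0.7071, so ∠BZE = 45°.

Therefore, the measure of angle ∠BZE = 45°.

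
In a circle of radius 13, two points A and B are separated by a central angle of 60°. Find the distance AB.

Chord length = 2r sin(θ/2)
= 2 × 13 × sin(60°/2)
= 2 × 13 × sin(30°)
= 13

13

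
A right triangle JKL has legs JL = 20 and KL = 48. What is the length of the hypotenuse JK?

In a right triangle, the square of the hypotenuse equals the sum of the squares of the two legs.
The legs are 20 and 48, so the hypotenuse = sqrt(400 + 2304) = sqrt(2704) = 52.

52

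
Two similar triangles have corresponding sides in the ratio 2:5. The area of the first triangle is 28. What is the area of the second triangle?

Area ratio = (2/5)^2 = 4/25. Area of the second triangle = 28 * 25/4 = 175.

175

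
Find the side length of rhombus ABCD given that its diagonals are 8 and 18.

In a rhombus, the diagonals bisect each other perpendicularly, creating four congruent right triangles.
Each triangle has legs 4 (half of 8) and 9 (half of 18).
The hypotenuse of each right triangle is a side of the rhombus:
side = sqrt(4^2 + 9^2) = sqrt(97)

sqrt(97)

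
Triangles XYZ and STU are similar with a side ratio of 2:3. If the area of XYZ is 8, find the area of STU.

Area ratio = (2/3)^2 = 4/9. Area of STU = 8 * 9/4 = 18.

18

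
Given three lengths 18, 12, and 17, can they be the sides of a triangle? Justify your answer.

For three segments to close into a triangle, no single side can be as long as the other two combined.
The longest side is 18, and 12 + 17 = 29 > 18.
A triangle can be formed.

Yes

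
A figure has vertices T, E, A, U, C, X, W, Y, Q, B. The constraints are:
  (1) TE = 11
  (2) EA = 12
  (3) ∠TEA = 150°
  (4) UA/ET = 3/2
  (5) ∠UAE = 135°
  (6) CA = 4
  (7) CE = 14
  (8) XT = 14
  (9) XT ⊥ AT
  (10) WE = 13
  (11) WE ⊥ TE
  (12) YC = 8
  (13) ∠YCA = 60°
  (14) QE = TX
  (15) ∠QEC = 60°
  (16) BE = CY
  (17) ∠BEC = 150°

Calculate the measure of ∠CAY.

Step 1: By the law of cosines on triangle ACY: AY² = 4² + 8² − 2·4·8·cos(60°) = 48, so AY = 4·√3.
Step 2: By the inverse law of cosines on triangle CAY: cos(∠CAY) = (4² + (4·√3)² − 8²) / (2·4·4·√3) = 0/55.43 = 0, so ∠CAY = 90°.

Therefore, the measure of angle ∠CAY = 90°.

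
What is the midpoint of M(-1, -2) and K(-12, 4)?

The midpoint is the point halfway along the segment.
Move half the horizontal distance: -1 + (-12 - -1)/2 = -1 + -11/2 = -13/2
Move half the vertical distance: -2 + (4 - -2)/2 = -2 + 6/2 = 1
Midpoint = (-13/2, 1)

(-13/2, 1)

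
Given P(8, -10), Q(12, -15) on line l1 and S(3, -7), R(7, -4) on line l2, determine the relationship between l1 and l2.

Slope of line 1: m1 = (-15 - -10)/(12 - 8) = -5/4 = -5/4
Slope of line 2: m2 = (-4 - -7)/(7 - 3) = 3/4 = 3/4
m1 != m2 (-5/4 != 3/4), so not parallel.
m1 * m2 = (-5/4) * (3/4) = -15/16 != -1, so not perpendicular.
The lines are neither parallel nor perpendicular.

Neither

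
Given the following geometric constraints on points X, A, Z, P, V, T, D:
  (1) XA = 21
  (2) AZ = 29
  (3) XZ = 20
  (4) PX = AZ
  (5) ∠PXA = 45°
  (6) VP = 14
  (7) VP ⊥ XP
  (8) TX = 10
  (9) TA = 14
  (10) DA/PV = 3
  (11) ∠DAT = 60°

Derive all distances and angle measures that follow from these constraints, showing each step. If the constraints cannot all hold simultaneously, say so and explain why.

The constraints are consistent.

From the given relations:
  PX = AZ = 29
  DA = 3·PV = 3·14 = 42

Step 1: From XP = 29, PV = 14, and ∠XPV = 90°, by the law of cosines:
  XV² = XP² + PV² - 2·XP·PV·cos(90°) = 841 + 196 - 0 = 1037
  XV ≈ 32.2

Step 2: From AX = 21, XP = 29, and ∠AXP = 45°, by the law of cosines:
  AP² = AX² + XP² - 2·AX·XP·cos(45°) = 441 + 841 - 861.3 = 420.7
  AP ≈ 20.51

Step 3: From TA = 14, AD = 42, and ∠TAD = 60°, by the law of cosines:
  TD² = TA² + AD² - 2·TA·AD·cos(60°) = 196 + 1764 - 588 = 1372
  TD = 14·√7

Step 4: From XA = 21, XT = 10, AT = 14, by the inverse law of cosines:
  cos(∠AXT) = (XA² + XT² - AT²) / (2·XA·XT)
  ∠AXT = 34.77°

Step 5: From XA = 21, XZ = 20, AZ = 29, by the inverse law of cosines:
  cos(∠AXZ) = (XA² + XZ² - AZ²) / (2·XA·XZ)
  ∠AXZ = 90°

Step 6: From AT = 14, AX = 21, TX = 10, by the inverse law of cosines:
  cos(∠TAX) = (AT² + AX² - TX²) / (2·AT·AX)
  ∠TAX = 24.04°

Step 7: From AX = 21, AZ = 29, XZ = 20, by the inverse law of cosines:
  cos(∠XAZ) = (AX² + AZ² - XZ²) / (2·AX·AZ)
  ∠XAZ = 43.6°

Step 8: From ZA = 29, ZX = 20, AX = 21, by the inverse law of cosines:
  cos(∠AZX) = (ZA² + ZX² - AX²) / (2·ZA·ZX)
  ∠AZX = 46.4°

Step 9: From TA = 14, TX = 10, AX = 21, by the inverse law of cosines:
  cos(∠ATX) = (TA² + TX² - AX²) / (2·TA·TX)
  ∠ATX = 121.19°

Step 10: From XP = 29, XV = 32.2, PV = 14, by the inverse law of cosines:
  cos(∠PXV) = (XP² + XV² - PV²) / (2·XP·XV)
  ∠PXV = 25.77°

Step 11: From AP = 20.51, AX = 21, PX = 29, by the inverse law of cosines:
  cos(∠PAX) = (AP² + AX² - PX²) / (2·AP·AX)
  ∠PAX = 88.62°

Step 12: From PA = 20.51, PX = 29, AX = 21, by the inverse law of cosines:
  cos(∠APX) = (PA² + PX² - AX²) / (2·PA·PX)
  ∠APX = 46.38°

Step 13: From VP = 14, VX = 32.2, PX = 29, by the inverse law of cosines:
  cos(∠PVX) = (VP² + VX² - PX²) / (2·VP·VX)
  ∠PVX = 64.23°

Step 14: From TA = 14, TD = 14·√7, AD = 42, by the inverse law of cosines:
  cos(∠ATD) = (TA² + TD² - AD²) / (2·TA·TD)
  ∠ATD = 100.89°

Step 15: From DA = 42, DT = 14·√7, AT = 14, by the inverse law of cosines:
  cos(∠ADT) = (DA² + DT² - AT²) / (2·DA·DT)
  ∠ADT = 19.11°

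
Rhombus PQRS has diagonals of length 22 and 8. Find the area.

Area = (22 * 8) / 2 = 176 / 2 = 88

88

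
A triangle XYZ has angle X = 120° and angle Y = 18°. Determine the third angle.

The interior angles sum to 180°: angle Z = 180 - 120 - 18 = 42°.
The triangle is obtuse (angles 120°, 18°, 42°).

42 degrees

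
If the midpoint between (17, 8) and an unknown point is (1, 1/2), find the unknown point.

Using the midpoint formula: M = ((x1 + x2)/2, (y1 + y2)/2)
We know M = (1, 1/2) and C = (17, 8)
For x: 1 = (17 + x2)/2, so x2 = 2*1 - 17 = -15
For y: 1/2 = (8 + y2)/2, so y2 = 2*1/2 - 8 = -7
A = (-15, -7)

(-15, -7)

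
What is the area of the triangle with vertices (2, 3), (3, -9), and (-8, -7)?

Using the Shoelace formula for a triangle:
Area = (1/2)|x0(y1 - y2) + x1(y2 - y0) + x2(y0 - y1)|
Area = (1/2)|2(-9 - -7) + 3(-7 - 3) + -8(3 - -9)|
Area = (1/2)|-4 + -30 + -96|
Area = (1/2)|-130|
Area = (1/2)(130)
Area = 65

65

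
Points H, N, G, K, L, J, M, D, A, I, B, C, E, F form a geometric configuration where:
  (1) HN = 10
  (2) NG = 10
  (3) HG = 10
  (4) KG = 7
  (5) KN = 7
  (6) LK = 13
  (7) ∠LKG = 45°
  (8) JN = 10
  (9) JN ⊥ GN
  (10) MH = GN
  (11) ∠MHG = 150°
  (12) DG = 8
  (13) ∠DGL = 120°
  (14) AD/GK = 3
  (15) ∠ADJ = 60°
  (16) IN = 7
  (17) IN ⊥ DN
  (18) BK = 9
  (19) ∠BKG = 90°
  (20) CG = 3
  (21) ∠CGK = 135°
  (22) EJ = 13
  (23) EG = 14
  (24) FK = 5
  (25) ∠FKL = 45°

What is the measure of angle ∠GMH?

From the given relations: MH = GN = 10.
Step 1: By the law of cosines on triangle MHG: MG² = 10² + 10² − 2·10·10·cos(150°) = 373.21, so MG ≈ 19.32.
Step 2: By the inverse law of cosines on triangle GMH: cos(∠GMH) = (19.32² + 10² − 10²) / (2·19.32·10) = 373.21/386.37 = 0.9659, so ∠GMH = 15°.

Therefore, the measure of angle ∠GMH = 15°.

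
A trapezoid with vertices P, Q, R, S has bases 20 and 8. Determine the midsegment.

midsegment = (20 + 8) / 2 = 28 / 2 = 14

14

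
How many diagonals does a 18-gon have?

Each of the 18 vertices connects to 15 non-adjacent vertices via diagonals.
Total connections = 18 × 15 = 270, but each diagonal is counted twice.
Number of diagonals = 270 / 2 = 135.

135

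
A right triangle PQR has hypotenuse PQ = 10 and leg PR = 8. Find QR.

QR = sqrt(10^2 - 8^2) = sqrt(36) = 6

6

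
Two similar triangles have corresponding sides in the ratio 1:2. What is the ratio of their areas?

Area scales with the square of linear dimensions. If every length is multiplied by 1/2, then the area is multiplied by (1/2)^2 = 1/4.
The area ratio is 1:4.

1:4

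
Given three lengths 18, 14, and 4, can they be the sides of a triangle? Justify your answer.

The longest side is 18. The other two sides sum to 4 + 14 = 18.
Since 18 ≤ 18, the two shorter sides cannot reach around to close the triangle.

No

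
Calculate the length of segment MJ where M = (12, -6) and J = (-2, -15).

d = sqrt((-2 - 12)^2 + (-15 - -6)^2)
d = sqrt(-14^2 + -9^2)
d = sqrt(196 + 81)
d = sqrt(277)

sqrt(277)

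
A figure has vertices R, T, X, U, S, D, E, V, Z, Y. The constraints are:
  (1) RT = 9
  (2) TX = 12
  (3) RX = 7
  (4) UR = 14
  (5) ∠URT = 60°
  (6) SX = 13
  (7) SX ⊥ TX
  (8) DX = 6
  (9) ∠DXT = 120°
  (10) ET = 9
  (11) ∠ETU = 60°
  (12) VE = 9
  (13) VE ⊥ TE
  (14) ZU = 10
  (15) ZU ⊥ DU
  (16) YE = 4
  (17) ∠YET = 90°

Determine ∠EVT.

Step 1: By the law of cosines on triangle VET: VT² = 9² + 9² − 2·9·9·cos(90°) = 162, so VT = 9·√2.
Step 2: By the inverse law of cosines on triangle EVT: cos(∠EVT) = (9² + (9·√2)² − 9²) / (2·9·9·√2) = 162/229.1 = 0.7071, so ∠EVT = 45°.

Therefore, the measure of angle ∠EVT = 45°.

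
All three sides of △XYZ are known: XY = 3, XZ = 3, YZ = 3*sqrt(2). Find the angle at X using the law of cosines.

By the inverse law of cosines: cos(X) = (XY² + XZ² - YZ²) / (2 × XY × XZ)
cos(X) = (3² + 3² - (3*sqrt(2))²) / (2 × 3 × 3)
cos(X) = (9 + 9 - (18)) / 18
cos(X) = 0
X = arccos(0) = 90°

90°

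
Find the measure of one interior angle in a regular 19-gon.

Each interior angle of a regular n-gon is (n - 2) * 180 / n.
For n = 19: (19 - 2) * 180 / 19 = 3060/19 = 3060/19 degrees.

3060/19 degrees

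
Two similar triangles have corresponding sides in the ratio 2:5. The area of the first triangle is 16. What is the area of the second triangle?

For similar figures, the area ratio equals the square of the side ratio.
Side ratio (the first triangle to the second triangle) = 2:5, so area ratio = 2^2:5^2 = 4:25.
If the area of the first triangle is 16, then the area of the second triangle = 16 * (25/4) = 100.

100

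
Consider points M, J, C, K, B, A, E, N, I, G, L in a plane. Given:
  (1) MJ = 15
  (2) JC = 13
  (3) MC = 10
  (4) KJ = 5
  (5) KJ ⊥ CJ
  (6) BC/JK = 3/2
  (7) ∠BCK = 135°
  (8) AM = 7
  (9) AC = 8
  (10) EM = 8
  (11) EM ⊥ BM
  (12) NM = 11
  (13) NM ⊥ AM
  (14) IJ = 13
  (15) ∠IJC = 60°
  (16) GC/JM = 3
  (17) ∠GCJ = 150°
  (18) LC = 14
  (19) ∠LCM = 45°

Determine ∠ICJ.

Step 1: By the law of cosines on triangle CJI: CI² = 13² + 13² − 2·13·13·cos(60°) = 169, so CI = 13.
Step 2: By the inverse law of cosines on triangle ICJ: cos(∠ICJ) = (13² + 13² − 13²) / (2·13·13) = 169/338 = 0.5, so ∠ICJ = 60°.

Therefore, the measure of angle ∠ICJ = 60°.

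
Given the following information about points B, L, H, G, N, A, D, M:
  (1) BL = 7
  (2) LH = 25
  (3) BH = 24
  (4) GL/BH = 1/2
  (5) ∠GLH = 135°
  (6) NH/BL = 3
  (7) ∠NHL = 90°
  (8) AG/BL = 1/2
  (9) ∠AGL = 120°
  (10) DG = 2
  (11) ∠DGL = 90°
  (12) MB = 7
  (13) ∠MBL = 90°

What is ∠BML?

Step 1: By the law of cosines on triangle MBL: ML² = 7² + 7² − 2·7·7·cos(90°) = 98, so ML = 7·√2.
Step 2: By the inverse law of cosines on triangle BML: cos(∠BML) = (7² + (7·√2)² − 7²) / (2·7·7·√2) = 98/138.59 = 0.7071, so ∠BML = 45°.

Therefore, the measure of angle ∠BML = 45°.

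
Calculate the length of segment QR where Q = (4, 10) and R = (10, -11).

d = sqrt((10 - 4)^2 + (-11 - 10)^2)
d = sqrt(6^2 + -21^2)
d = sqrt(36 + 441)
d = sqrt(477) = 3*sqrt(53)

3*sqrt(53)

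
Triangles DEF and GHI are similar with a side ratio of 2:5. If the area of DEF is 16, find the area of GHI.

For similar figures, the area ratio equals the square of the side ratio.
Side ratio (DEF to GHI) = 2:5, so area ratio = 2^2:5^2 = 4:25.
If the area of DEF is 16, then the area of GHI = 16 * (25/4) = 100.

100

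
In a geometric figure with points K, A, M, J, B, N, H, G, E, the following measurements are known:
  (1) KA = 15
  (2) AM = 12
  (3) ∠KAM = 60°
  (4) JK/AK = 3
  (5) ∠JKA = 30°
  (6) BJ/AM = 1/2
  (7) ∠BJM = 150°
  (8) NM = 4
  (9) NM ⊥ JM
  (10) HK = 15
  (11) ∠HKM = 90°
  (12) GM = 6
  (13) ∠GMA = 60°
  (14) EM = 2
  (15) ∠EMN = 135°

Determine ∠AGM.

Step 1: By the law of cosines on triangle GMA: GA² = 6² + 12² − 2·6·12·cos(60°) = 108, so GA = 6·√3.
Step 2: By the inverse law of cosines on triangle AGM: cos(∠AGM) = ((6·√3)² + 6² − 12²) / (2·6·√3·6) = 0/124.71 = 0, so ∠AGM = 90°.

Therefore, the measure of angle ∠AGM = 90°.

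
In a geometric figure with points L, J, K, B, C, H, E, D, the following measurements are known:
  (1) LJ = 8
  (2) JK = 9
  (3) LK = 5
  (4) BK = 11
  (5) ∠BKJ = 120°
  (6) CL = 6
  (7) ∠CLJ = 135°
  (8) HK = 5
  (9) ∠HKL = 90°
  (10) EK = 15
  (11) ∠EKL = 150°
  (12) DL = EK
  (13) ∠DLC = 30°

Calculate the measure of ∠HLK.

Step 1: By the law of cosines on triangle LKH: LH² = 5² + 5² − 2·5·5·cos(90°) = 50, so LH = 5·√2.
Step 2: By the inverse law of cosines on triangle HLK: cos(∠HLK) = ((5·√2)² + 5² − 5²) / (2·5·√2·5) = 50/70.71 = 0.7071, so ∠HLK = 45°.

Therefore, the measure of angle ∠HLK = 45°.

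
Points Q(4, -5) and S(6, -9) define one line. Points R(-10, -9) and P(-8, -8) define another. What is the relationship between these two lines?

Slope of line 1: m1 = (-9 - -5)/(6 - 4) = -4/2 = -2
Slope of line 2: m2 = (-8 - -9)/(-8 - -10) = 1/2 = 1/2
m1 * m2 = -1, so perpendicular.

Perpendicular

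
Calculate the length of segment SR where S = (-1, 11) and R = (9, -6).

The horizontal distance is |9 - -1| = 10 and the vertical distance is |-6 - 11| = 17.
By the Pythagorean theorem, d = sqrt(10^2 + 17^2) = sqrt(389).

sqrt(389)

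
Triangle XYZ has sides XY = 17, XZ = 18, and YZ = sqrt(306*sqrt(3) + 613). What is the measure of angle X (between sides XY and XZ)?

When all three sides of a triangle are known, the law of cosines can be rearranged to find any angle.
cos(C) = (a² + b² - c²) / (2ab) gives cos(X) = -sqrt(3)/2.
Taking the inverse cosine: X = 150°.

150°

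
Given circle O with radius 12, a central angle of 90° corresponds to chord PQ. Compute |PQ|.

Chord = 2(12) sin(45°) = 12*sqrt(2)

12*sqrt(2)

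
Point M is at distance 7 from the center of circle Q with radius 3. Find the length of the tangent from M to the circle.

Let T be the point of tangency. Then QT ⊥ MT (radius ⊥ tangent).
In right triangle QTM: QM² = QT² + MT²
7² = 3² + MT²
MT² = 40, MT = 2*sqrt(10)

2*sqrt(10)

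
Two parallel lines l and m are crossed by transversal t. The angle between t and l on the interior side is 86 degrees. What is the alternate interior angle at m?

Alternate interior angles formed by parallel lines and a transversal are equal.
The given angle is 86 degrees.
The alternate interior angle = 86 degrees.

86 degrees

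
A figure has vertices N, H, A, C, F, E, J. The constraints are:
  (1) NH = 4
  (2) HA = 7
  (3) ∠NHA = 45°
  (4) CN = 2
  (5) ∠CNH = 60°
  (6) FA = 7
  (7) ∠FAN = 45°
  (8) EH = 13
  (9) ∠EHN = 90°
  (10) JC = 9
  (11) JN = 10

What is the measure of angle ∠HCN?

Step 1: By the law of cosines on triangle CNH: CH² = 2² + 4² − 2·2·4·cos(60°) = 12, so CH = 2·√3.
Step 2: By the inverse law of cosines on triangle HCN: cos(∠HCN) = ((2·√3)² + 2² − 4²) / (2·2·√3·2) = 0/13.86 = 0, so ∠HCN = 90°.

Therefore, the measure of angle ∠HCN = 90°.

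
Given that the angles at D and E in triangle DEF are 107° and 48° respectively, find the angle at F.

By the triangle angle sum property, the three interior angles of any triangle add up to 180°.
We know angle D = 107° and angle E = 48°, so their sum is 155°.
Therefore angle F = 180° - 155° = 25°.

25 degrees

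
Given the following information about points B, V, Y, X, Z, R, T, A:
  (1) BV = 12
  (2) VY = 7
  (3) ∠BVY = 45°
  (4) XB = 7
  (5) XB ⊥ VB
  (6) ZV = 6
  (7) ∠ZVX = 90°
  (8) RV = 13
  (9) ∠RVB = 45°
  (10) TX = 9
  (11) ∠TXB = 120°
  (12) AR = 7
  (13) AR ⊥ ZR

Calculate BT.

Step 1: By the law of cosines on triangle BXT: BT² = 7² + 9² − 2·7·9·cos(120°) = 193, so BT = √193.

Therefore, the length of BT = √193.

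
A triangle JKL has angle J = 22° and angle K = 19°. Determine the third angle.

Let angle L = x. Then 22 + 19 + x = 180.
x = 180 - 41 = 139 degrees.

139 degrees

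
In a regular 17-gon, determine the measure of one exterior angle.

Each exterior angle of a regular n-gon is 360 / n.
For n = 17: 360 / 17 = 360/17 degrees.

360/17 degrees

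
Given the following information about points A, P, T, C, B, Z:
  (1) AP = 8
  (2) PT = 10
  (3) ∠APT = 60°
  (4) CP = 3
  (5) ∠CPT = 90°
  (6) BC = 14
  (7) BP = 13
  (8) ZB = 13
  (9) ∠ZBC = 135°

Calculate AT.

Step 1: By the law of cosines on triangle APT: AT² = 8² + 10² − 2·8·10·cos(60°) = 84, so AT = 2·√21.

Therefore, the length of AT = 2·√21.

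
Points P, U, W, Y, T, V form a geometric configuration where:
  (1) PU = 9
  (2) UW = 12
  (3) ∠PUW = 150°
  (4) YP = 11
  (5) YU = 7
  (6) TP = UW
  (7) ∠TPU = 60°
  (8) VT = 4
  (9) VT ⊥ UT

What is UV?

From the given relations: TP = UW = 12.
Step 1: By the law of cosines on triangle UPT: UT² = 9² + 12² − 2·9·12·cos(60°) = 117, so UT = 3·√13.
Step 2: By the law of cosines on triangle UTV: UV² = (3·√13)² + 4² − 2·3·√13·4·cos(90°) = 133, so UV = √133.

Therefore, the length of UV = √133.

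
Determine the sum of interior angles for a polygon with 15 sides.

The sum of interior angles of an n-sided polygon is (n - 2) * 180.
For n = 15: (15 - 2) * 180 = 13 * 180 = 2340 degrees.

2340 degrees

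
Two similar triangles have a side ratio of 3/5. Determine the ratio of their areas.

Area scales with the square of linear dimensions. If every length is multiplied by 3/5, then the area is multiplied by (3/5)^2 = 9/25.
The area ratio is 9:25.

9:25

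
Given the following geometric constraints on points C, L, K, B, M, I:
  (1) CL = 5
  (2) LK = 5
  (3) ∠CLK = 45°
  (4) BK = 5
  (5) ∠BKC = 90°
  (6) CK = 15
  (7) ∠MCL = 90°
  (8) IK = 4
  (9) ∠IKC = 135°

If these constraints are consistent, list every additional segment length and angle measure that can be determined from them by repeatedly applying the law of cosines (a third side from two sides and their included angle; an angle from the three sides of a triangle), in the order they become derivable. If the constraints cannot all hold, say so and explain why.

These constraints are not satisfiable: by the triangle inequality in triangle LCK, (1) CL = 5 and (2) LK = 5 force CK ≤ 5 + 5 = 10, but (6) says CK = 15. No planar figure meets all of them, so nothing further can be derived.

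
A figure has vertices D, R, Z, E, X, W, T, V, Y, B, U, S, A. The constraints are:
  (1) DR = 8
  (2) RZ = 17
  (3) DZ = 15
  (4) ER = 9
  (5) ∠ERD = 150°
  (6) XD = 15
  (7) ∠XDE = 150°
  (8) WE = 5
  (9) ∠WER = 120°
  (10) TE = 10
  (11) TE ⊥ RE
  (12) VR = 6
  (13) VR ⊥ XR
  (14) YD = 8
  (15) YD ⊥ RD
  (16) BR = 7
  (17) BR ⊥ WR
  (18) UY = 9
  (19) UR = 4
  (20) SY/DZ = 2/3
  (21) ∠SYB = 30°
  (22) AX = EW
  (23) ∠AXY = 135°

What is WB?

Step 1: By the law of cosines on triangle REW: RW² = 9² + 5² − 2·9·5·cos(120°) = 151, so RW = √151.
Step 2: By the law of cosines on triangle WRB: WB² = √151² + 7² − 2·√151·7·cos(90°) = 200, so WB = 10·√2.

Therefore, the length of WB = 10·√2.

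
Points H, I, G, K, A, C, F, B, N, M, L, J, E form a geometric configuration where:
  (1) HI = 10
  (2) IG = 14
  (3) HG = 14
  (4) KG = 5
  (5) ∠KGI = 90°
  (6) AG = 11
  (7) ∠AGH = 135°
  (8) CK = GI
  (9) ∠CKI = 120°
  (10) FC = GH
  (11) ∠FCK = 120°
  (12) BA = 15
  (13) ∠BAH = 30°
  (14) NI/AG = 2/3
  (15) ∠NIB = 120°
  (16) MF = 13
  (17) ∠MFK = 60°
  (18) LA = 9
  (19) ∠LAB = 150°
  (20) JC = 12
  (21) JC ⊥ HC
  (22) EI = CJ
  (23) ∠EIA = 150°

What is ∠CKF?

From the given relations: CK = GI = 14; FC = GH = 14.
Step 1: By the law of cosines on triangle KCF: KF² = 14² + 14² − 2·14·14·cos(120°) = 588, so KF = 14·√3.
Step 2: By the inverse law of cosines on triangle CKF: cos(∠CKF) = (14² + (14·√3)² − 14²) / (2·14·14·√3) = 588/678.96 = 0.866, so ∠CKF = 30°.

Therefore, the measure of angle ∠CKF = 30°.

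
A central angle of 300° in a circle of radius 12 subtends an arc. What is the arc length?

Arc length = 2π(12)(5/6) = 20*pi

20*pi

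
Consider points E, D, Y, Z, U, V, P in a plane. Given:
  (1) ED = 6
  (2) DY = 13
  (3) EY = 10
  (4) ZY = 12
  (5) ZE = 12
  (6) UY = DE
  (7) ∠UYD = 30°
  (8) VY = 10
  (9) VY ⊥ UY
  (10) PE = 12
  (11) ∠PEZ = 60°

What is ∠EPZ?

Step 1: By the law of cosines on triangle PEZ: PZ² = 12² + 12² − 2·12·12·cos(60°) = 144, so PZ = 12.
Step 2: By the inverse law of cosines on triangle EPZ: cos(∠EPZ) = (12² + 12² − 12²) / (2·12·12) = 144/288 = 0.5, so ∠EPZ = 60°.

Therefore, the measure of angle ∠EPZ = 60°.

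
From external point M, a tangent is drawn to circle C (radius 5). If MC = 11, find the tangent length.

tangent = √(d² - r²) = √(11² - 5²) = √(121 - 25) = √96 = 4*sqrt(6)

4*sqrt(6)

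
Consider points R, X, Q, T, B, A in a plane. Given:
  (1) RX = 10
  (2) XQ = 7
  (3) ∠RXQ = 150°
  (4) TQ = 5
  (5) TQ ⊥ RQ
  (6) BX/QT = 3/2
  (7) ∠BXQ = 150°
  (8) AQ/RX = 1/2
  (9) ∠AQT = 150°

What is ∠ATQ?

From the given relations: AQ = 1/2·RX = 1/2·10 = 5.
Step 1: By the law of cosines on triangle TQA: TA² = 5² + 5² − 2·5·5·cos(150°) = 93.3, so TA ≈ 9.66.
Step 2: By the inverse law of cosines on triangle ATQ: cos(∠ATQ) = (9.66² + 5² − 5²) / (2·9.66·5) = 93.3/96.59 = 0.9659, so ∠ATQ = 15°.

Therefore, the measure of angle ∠ATQ = 15°.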